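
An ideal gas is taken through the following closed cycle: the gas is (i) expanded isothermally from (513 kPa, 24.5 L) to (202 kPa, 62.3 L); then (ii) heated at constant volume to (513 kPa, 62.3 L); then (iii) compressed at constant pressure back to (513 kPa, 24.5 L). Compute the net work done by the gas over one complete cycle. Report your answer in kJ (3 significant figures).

Leg (i): W = PᵢVᵢ ln(V_f/Vᵢ) = (12568) ln(62.3/24.5) = 11730 J.
Leg (ii): W = 0.
Leg (iii): W = PΔV = (513)(24.5 − 62.3) = -19391 J.
W_net = 11730 − 19391 = -7661 J.

W_net ≈ -7.66 kJ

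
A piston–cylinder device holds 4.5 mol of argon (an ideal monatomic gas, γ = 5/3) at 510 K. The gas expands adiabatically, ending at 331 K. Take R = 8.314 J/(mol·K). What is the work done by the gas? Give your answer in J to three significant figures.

Adiabatic ⇒ Q = 0, so W_by = −ΔU = nCᵥ(T₁ − T₂).
Cᵥ = 3R/2 = 12.47 J/(mol·K).
W = (4.5)(12.47)(510 − 331) = 10045 J.

W ≈ 10000 J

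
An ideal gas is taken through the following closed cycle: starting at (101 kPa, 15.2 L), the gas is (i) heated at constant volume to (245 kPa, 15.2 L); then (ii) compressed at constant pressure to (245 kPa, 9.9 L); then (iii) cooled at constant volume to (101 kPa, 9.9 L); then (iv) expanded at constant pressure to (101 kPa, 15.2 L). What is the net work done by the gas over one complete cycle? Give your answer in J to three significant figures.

W_net ≈ -763 J

Constant-volume legs do no work.
W(ii) = (245)(9.9 − 15.2) = -1298 J; W(iv) = (101)(15.2 − 9.9) = 535.3 J.
W_net = -1298 + 535.3 = -763.2 J (the counter-clockwise enclosed area).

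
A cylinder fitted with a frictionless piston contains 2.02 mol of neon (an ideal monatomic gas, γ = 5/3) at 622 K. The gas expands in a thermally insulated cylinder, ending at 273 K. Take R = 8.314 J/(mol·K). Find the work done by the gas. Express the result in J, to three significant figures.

W ≈ 8790 J

Adiabatic ⇒ Q = 0, so W_by = −ΔU = nCᵥ(T₁ − T₂).
Cᵥ = 3R/2 = 12.47 J/(mol·K).
W = (2.02)(12.47)(622 − 273) = 8792 J.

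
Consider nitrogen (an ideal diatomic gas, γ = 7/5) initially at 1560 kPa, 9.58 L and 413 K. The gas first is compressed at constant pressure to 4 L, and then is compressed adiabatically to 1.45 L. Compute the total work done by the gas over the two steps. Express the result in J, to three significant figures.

W_total ≈ -16500 J

Step 1 (isobaric): W = PΔV = (1560 kPa)(4 − 9.58 L) = -8705 J.
After step 1: P = 1560 kPa, V = 4 L, T = 172.4 K.
Step 2 (adiabatic): W = (P₁V₁ − P₂V₂)/(γ−1) = (6240 − 9364)/0.4 = -7810 J.
W_total = -8705 − 7810 = -16515 J.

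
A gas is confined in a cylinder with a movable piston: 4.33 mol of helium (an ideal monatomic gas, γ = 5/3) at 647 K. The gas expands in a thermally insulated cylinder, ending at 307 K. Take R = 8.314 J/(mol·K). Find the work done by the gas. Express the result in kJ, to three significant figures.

W ≈ 18.4 kJ

Adiabatic ⇒ Q = 0, so W_by = −ΔU = nCᵥ(T₁ − T₂).
Cᵥ = 3R/2 = 12.47 J/(mol·K).
W = (4.33)(12.47)(647 − 307) = 18360 J.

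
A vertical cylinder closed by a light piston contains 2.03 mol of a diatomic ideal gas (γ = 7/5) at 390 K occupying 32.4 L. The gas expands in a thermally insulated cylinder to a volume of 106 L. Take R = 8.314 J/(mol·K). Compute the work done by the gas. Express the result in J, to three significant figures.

W ≈ 6210 J

Adiabatic: TV^(γ−1) = const with γ = 7/5.
T₂ = T₁ (V₁/V₂)^(γ−1) = 390 × (32.4/106)^0.4 = 390 × 0.6224 = 242.8 K.
W_by = nCᵥ(T₁ − T₂) = (2.03)(20.79)(390 − 242.8) = 6213 J.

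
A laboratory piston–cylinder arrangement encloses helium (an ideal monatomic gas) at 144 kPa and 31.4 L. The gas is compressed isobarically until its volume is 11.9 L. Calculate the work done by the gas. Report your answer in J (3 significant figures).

W ≈ -2810 J

Isobaric: W = P ΔV.
W = (144 kPa)(11.9 − 31.4 L) = (144)(-19.5) = -2808 J.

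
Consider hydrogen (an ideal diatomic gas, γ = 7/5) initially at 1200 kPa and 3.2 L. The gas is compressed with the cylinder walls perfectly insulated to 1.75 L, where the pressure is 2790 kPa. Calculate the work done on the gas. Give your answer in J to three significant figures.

W ≈ 2610 J

Adiabatic: W = (P₁V₁ − P₂V₂)/(γ − 1) with γ = 7/5.
P₁V₁ = 3840 J, P₂V₂ = 4882 J.
W = (3840 − 4882) / 0.4 = -2606 J.
Work on gas = −W_by = 2606 J.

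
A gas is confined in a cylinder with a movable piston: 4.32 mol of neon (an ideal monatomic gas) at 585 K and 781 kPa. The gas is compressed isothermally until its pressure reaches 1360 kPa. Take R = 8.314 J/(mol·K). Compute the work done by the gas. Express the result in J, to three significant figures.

W ≈ -11700 J

Isothermal process: W = nRT ln(V₂/V₁) = nRT ln(P₁/P₂).
W = (4.32)(8.314)(585) × ln(781/1360)
  = 21011 × ln(0.5743) = 21011 × -0.5547
W_by_gas = -11654 J.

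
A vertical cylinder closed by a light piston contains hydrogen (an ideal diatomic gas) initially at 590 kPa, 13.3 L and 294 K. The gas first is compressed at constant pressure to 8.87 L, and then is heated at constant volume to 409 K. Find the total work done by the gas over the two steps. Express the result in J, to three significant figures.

W_total ≈ -2610 J

Step 1 (isobaric): W = PΔV = (590 kPa)(8.87 − 13.3 L) = -2614 J.
Step 2 (isochoric): W = 0 (constant volume).
W_total = -2614 + 0 = -2614 J.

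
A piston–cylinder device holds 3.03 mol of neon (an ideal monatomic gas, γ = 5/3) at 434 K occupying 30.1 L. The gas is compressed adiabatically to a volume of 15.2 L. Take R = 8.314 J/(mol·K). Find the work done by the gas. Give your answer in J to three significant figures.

W ≈ -9460 J

Adiabatic: TV^(γ−1) = const with γ = 5/3.
T₂ = T₁ (V₁/V₂)^(γ−1) = 434 × (30.1/15.2)^0.667 = 434 × 1.577 = 684.4 K.
W_by = nCᵥ(T₁ − T₂) = (3.03)(12.47)(434 − 684.4) = -9462 J.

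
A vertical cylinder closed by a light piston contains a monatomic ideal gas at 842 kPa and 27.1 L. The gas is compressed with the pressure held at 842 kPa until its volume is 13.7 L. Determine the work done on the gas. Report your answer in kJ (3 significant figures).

W ≈ 11.3 kJ

Isobaric: W = P ΔV.
W = (842 kPa)(13.7 − 27.1 L) = (842)(-13.4) = -11283 J.
Work on gas = −W_by = 11283 J.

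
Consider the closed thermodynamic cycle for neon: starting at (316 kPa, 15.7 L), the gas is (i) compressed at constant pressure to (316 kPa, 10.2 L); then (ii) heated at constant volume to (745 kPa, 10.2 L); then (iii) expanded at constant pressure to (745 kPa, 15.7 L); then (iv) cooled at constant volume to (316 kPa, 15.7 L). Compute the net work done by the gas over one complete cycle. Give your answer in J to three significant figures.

Constant-volume legs do no work.
W(i) = (316)(10.2 − 15.7) = -1738 J; W(iii) = (745)(15.7 − 10.2) = 4098 J.
W_net = -1738 + 4098 = 2360 J (the clockwise enclosed area).

W_net ≈ 2360 J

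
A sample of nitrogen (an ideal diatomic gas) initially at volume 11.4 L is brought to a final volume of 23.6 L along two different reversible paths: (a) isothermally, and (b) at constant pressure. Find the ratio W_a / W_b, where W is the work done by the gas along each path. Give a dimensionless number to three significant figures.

W_a / W_b ≈ 0.680

Path (a) isothermal: W = P₁V₁ ln(V₂/V₁) → W_a/(P₁V₁) = 0.7276.
Path (b) isobaric: W = P₁(V₂ − V₁) → W_b/(P₁V₁) = 1.07.
W_a / W_b = 0.7276 / 1.07 = 0.6799.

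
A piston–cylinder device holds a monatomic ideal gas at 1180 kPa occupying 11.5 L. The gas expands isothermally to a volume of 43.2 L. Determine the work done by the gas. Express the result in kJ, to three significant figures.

W ≈ 18.0 kJ

Isothermal: W = nRT ln(V₂/V₁) = P₁V₁ ln(V₂/V₁).
P₁V₁ = (1180 kPa)(11.5 L) = 13570 J.
W = 13570 × ln(43.2/11.5) = 13570 × 1.323
W_by_gas = 17960 J.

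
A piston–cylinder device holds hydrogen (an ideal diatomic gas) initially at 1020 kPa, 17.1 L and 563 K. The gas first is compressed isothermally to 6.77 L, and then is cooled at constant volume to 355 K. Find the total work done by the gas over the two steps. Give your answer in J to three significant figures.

Step 1 (isothermal): W = P₁V₁ ln(V₂/V₁) = (17442) ln(6.77/17.1) = -16161 J.
Step 2 (isochoric): W = 0 (constant volume).
W_total = -16161 + 0 = -16161 J.

W_total ≈ -16200 J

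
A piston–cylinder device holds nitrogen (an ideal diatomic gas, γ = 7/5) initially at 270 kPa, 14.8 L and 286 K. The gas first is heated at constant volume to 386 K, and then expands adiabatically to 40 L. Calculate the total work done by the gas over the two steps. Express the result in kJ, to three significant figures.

Step 1 (isochoric): W = 0 (constant volume).
After step 1: P = 364.4 kPa (V unchanged).
Step 2 (adiabatic): W = (P₁V₁ − P₂V₂)/(γ−1) = (5393 − 3623)/0.4 = 4424 J.
W_total = 0 + 4424 = 4424 J.

W_total ≈ 4.42 kJ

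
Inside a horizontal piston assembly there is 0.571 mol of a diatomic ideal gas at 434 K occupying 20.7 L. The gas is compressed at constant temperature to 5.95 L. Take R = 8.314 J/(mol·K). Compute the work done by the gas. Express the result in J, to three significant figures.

W ≈ -2570 J

Isothermal: W = nRT ln(V₂/V₁).
W = (0.571)(8.314)(434) × ln(5.95/20.7)
  = 2060 × -1.247
W_by_gas = -2569 J.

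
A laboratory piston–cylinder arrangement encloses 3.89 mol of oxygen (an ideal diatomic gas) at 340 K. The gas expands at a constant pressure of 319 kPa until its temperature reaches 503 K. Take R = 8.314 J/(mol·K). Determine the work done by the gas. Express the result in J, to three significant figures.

Isobaric: W = P ΔV = nR ΔT.
W = (3.89)(8.314)(503 − 340) = 5272 J.

W ≈ 5270 J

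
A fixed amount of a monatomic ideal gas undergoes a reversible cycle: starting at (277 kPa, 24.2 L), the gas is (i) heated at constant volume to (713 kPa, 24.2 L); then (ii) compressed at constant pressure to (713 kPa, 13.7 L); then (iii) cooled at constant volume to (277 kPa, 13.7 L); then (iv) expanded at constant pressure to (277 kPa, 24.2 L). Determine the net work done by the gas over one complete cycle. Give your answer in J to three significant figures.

Constant-volume legs do no work.
W(ii) = (713)(13.7 − 24.2) = -7486 J; W(iv) = (277)(24.2 − 13.7) = 2908 J.
W_net = -7486 + 2908 = -4578 J (the counter-clockwise enclosed area).

W_net ≈ -4580 J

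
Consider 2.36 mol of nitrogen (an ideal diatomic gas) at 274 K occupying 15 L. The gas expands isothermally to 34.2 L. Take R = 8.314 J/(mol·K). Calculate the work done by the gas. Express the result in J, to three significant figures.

Isothermal: W = nRT ln(V₂/V₁).
W = (2.36)(8.314)(274) × ln(34.2/15)
  = 5376 × 0.8242
W_by_gas = 4431 J.

W ≈ 4430 J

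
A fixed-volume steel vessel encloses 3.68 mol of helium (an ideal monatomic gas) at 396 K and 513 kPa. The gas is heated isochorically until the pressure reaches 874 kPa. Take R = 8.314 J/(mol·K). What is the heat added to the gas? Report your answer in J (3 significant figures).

Q ≈ 12800 J

Constant volume ⇒ W = 0, so Q = ΔU = nCᵥΔT with Cᵥ = 3R/2 = 12.47 J/(mol·K).
At constant V, T₂/T₁ = P₂/P₁ ⇒ ΔT = T₁(P₂/P₁ − 1) = 396·(874/513 − 1) = 278.7 K.
ΔU = (3.68)(12.47)(278.7) = 12789 J.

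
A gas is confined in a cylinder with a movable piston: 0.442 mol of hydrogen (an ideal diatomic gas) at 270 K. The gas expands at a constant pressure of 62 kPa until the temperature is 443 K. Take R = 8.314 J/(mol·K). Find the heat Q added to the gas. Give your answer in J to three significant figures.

Isobaric: W = nRΔT = (0.442)(8.314)(173) = 635.7 J.
ΔU = nCᵥΔT with Cᵥ = 5R/2: ΔU = (0.442)(20.79)(173) = 1589 J.
Q = ΔU + W = 1589 + 635.7 = 2225 J.

Q ≈ 2230 J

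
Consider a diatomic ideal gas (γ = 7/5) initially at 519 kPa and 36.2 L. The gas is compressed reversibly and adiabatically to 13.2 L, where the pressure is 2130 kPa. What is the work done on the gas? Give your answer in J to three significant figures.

Adiabatic: W = (P₁V₁ − P₂V₂)/(γ − 1) with γ = 7/5.
P₁V₁ = 18788 J, P₂V₂ = 28116 J.
W = (18788 − 28116) / 0.4 = -23320 J.
Work on gas = −W_by = 23320 J.

W ≈ 23300 J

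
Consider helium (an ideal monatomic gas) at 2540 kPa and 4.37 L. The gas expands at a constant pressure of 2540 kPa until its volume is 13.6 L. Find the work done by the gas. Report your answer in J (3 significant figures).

Isobaric: W = P ΔV.
W = (2540 kPa)(13.6 − 4.37 L) = (2540)(9.23) = 23444 J.

W ≈ 23400 J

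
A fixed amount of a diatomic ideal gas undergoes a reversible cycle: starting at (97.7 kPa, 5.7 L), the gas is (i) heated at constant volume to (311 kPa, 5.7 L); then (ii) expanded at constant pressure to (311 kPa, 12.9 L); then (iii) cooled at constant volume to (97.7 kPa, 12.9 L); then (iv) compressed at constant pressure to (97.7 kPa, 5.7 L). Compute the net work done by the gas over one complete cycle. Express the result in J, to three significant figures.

W_net ≈ 1540 J

Constant-volume legs do no work.
W(ii) = (311)(12.9 − 5.7) = 2239 J; W(iv) = (97.7)(5.7 − 12.9) = -703.4 J.
W_net = 2239 − 703.4 = 1536 J (the clockwise enclosed area).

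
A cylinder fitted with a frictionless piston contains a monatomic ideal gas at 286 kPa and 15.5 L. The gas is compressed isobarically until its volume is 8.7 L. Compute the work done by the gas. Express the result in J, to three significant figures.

Isobaric: W = P ΔV.
W = (286 kPa)(8.7 − 15.5 L) = (286)(-6.8) = -1945 J.

W ≈ -1940 J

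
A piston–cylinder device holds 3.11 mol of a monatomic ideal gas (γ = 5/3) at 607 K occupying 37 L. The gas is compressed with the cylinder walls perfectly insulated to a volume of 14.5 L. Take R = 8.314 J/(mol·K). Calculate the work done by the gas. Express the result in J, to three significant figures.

Adiabatic: TV^(γ−1) = const with γ = 5/3.
T₂ = T₁ (V₁/V₂)^(γ−1) = 607 × (37/14.5)^0.667 = 607 × 1.867 = 1133 K.
W_by = nCᵥ(T₁ − T₂) = (3.11)(12.47)(607 − 1133) = -20419 J.

W ≈ -20400 J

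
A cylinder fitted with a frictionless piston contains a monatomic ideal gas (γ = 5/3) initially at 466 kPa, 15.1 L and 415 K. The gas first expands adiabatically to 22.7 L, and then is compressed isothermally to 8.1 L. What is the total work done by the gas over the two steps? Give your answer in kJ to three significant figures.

Step 1 (adiabatic): W = (P₁V₁ − P₂V₂)/(γ−1) = (7037 − 5362)/0.667 = 2512 J.
After step 1: P = 236.2 kPa, V = 22.7 L, T = 316.2 K.
Step 2 (isothermal): W = P₁V₁ ln(V₂/V₁) = (5362) ln(8.1/22.7) = -5526 J.
W_total = 2512 − 5526 = -3014 J.

W_total ≈ -3.01 kJ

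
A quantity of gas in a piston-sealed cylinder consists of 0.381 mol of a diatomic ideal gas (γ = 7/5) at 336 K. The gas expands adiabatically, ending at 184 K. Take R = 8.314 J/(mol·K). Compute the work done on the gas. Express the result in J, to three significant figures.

Adiabatic ⇒ Q = 0, so W_by = −ΔU = nCᵥ(T₁ − T₂).
Cᵥ = 5R/2 = 20.79 J/(mol·K).
W = (0.381)(20.79)(336 − 184) = 1204 J.
Work on gas = −W_by = -1204 J.

W ≈ -1200 J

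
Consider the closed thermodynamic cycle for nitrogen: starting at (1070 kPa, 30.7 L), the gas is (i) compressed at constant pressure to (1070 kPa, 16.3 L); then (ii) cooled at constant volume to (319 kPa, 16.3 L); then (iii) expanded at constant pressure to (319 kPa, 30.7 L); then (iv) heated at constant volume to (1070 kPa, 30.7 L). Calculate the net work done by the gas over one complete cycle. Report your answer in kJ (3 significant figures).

W_net ≈ -10.8 kJ

Constant-volume legs do no work.
W(i) = (1070)(16.3 − 30.7) = -15408 J; W(iii) = (319)(30.7 − 16.3) = 4594 J.
W_net = -15408 + 4594 = -10814 J (the counter-clockwise enclosed area).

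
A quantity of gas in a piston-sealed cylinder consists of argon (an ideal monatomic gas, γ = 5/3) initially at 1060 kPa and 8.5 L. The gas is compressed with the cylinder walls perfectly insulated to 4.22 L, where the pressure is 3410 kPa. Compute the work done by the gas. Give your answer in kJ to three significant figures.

Adiabatic: W = (P₁V₁ − P₂V₂)/(γ − 1) with γ = 5/3.
P₁V₁ = 9010 J, P₂V₂ = 14390 J.
W = (9010 − 14390) / 0.6667 = -8070 J.

W ≈ -8.07 kJ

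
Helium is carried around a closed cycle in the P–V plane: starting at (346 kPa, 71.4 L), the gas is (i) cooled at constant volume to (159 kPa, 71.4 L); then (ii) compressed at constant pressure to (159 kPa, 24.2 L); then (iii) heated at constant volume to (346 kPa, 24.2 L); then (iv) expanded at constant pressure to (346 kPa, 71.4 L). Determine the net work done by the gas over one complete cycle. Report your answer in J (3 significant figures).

Constant-volume legs do no work.
W(ii) = (159)(24.2 − 71.4) = -7505 J; W(iv) = (346)(71.4 − 24.2) = 16331 J.
W_net = -7505 + 16331 = 8826 J (the clockwise enclosed area).

W_net ≈ 8830 J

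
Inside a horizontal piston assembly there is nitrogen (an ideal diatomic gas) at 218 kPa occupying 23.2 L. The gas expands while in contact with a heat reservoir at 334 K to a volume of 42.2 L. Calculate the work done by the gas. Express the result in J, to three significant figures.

W ≈ 3030 J

Isothermal: W = nRT ln(V₂/V₁) = P₁V₁ ln(V₂/V₁).
P₁V₁ = (218 kPa)(23.2 L) = 5058 J.
W = 5058 × ln(42.2/23.2) = 5058 × 0.5983
W_by_gas = 3026 J.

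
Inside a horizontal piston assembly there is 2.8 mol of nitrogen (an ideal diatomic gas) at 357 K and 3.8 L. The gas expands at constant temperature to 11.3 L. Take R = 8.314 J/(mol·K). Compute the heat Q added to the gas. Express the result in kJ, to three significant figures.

Isothermal ⇒ ΔU = 0, so Q = W = nRT ln(V₂/V₁).
Q = (2.8)(8.314)(357) ln(11.3/3.8) = 8311 × 1.09 = 9057 J.

Q ≈ 9.06 kJ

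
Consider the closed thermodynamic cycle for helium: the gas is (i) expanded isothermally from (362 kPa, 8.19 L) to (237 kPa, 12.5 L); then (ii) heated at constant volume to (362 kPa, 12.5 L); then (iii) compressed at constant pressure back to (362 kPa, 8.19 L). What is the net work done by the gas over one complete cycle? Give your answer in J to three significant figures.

W_net ≈ -307 J

Leg (i): W = PᵢVᵢ ln(V_f/Vᵢ) = (2965) ln(12.5/8.19) = 1254 J.
Leg (ii): W = 0.
Leg (iii): W = PΔV = (362)(8.19 − 12.5) = -1560 J.
W_net = 1254 − 1560 = -306.7 J.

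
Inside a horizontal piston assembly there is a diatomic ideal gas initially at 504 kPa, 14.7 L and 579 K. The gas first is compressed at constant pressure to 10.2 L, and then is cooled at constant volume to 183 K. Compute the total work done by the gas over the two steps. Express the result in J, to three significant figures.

Step 1 (isobaric): W = PΔV = (504 kPa)(10.2 − 14.7 L) = -2268 J.
Step 2 (isochoric): W = 0 (constant volume).
W_total = -2268 + 0 = -2268 J.

W_total ≈ -2270 J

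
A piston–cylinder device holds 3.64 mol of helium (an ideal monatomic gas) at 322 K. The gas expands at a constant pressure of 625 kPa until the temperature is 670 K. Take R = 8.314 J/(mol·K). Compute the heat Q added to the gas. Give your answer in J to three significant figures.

Isobaric: W = nRΔT = (3.64)(8.314)(348) = 10532 J.
ΔU = nCᵥΔT with Cᵥ = 3R/2: ΔU = (3.64)(12.47)(348) = 15797 J.
Q = ΔU + W = 15797 + 10532 = 26329 J.

Q ≈ 26300 J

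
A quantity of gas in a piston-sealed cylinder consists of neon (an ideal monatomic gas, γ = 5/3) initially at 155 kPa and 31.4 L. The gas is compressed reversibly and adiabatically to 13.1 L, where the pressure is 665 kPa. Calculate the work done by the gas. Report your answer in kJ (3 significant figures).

W ≈ -5.77 kJ

Adiabatic: W = (P₁V₁ − P₂V₂)/(γ − 1) with γ = 5/3.
P₁V₁ = 4867 J, P₂V₂ = 8712 J.
W = (4867 − 8712) / 0.6667 = -5767 J.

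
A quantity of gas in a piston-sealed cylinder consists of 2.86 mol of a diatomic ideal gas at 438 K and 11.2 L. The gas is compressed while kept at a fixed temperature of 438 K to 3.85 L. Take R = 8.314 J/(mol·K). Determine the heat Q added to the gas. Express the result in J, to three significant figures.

Q ≈ -11100 J

Isothermal ⇒ ΔU = 0, so Q = W = nRT ln(V₂/V₁).
Q = (2.86)(8.314)(438) ln(3.85/11.2) = 10415 × -1.068 = -11121 J.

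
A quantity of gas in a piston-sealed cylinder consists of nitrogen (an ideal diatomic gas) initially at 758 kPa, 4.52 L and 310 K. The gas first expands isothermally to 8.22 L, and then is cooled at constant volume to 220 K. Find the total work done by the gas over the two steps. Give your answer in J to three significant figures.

W_total ≈ 2050 J

Step 1 (isothermal): W = P₁V₁ ln(V₂/V₁) = (3426) ln(8.22/4.52) = 2049 J.
Step 2 (isochoric): W = 0 (constant volume).
W_total = 2049 + 0 = 2049 J.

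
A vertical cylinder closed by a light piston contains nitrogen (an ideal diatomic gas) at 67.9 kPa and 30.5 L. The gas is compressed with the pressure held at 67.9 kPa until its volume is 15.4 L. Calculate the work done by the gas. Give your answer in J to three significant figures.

Isobaric: W = P ΔV.
W = (67.9 kPa)(15.4 − 30.5 L) = (67.9)(-15.1) = -1025 J.

W ≈ -1030 J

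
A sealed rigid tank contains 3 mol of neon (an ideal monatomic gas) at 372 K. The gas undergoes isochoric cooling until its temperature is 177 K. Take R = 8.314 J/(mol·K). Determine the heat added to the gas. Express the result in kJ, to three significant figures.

Q ≈ -7.30 kJ

Constant volume ⇒ W = 0, so Q = ΔU = nCᵥΔT with Cᵥ = 3R/2 = 12.47 J/(mol·K).
ΔU = (3)(12.47)(177 − 372) = -7296 J.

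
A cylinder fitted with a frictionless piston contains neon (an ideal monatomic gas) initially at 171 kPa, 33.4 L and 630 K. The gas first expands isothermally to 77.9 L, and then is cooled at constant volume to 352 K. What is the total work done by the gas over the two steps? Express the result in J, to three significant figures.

Step 1 (isothermal): W = P₁V₁ ln(V₂/V₁) = (5711) ln(77.9/33.4) = 4837 J.
Step 2 (isochoric): W = 0 (constant volume).
W_total = 4837 + 0 = 4837 J.

W_total ≈ 4840 J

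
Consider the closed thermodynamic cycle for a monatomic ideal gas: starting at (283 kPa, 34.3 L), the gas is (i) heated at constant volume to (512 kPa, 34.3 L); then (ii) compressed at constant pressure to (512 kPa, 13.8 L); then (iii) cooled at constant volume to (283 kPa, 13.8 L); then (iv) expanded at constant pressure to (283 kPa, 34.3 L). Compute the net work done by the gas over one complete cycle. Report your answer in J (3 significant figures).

W_net ≈ -4690 J

Constant-volume legs do no work.
W(ii) = (512)(13.8 − 34.3) = -10496 J; W(iv) = (283)(34.3 − 13.8) = 5801 J.
W_net = -10496 + 5801 = -4694 J (the counter-clockwise enclosed area).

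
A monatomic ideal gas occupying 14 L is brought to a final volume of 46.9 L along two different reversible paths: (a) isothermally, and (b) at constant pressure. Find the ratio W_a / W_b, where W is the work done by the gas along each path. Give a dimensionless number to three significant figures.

Path (a) isothermal: W = P₁V₁ ln(V₂/V₁) → W_a/(P₁V₁) = 1.209.
Path (b) isobaric: W = P₁(V₂ − V₁) → W_b/(P₁V₁) = 2.35.
W_a / W_b = 1.209 / 2.35 = 0.5145.

W_a / W_b ≈ 0.514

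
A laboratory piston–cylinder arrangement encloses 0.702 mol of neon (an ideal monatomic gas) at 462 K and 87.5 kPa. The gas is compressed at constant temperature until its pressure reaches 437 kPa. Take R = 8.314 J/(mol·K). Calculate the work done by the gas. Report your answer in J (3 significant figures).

W ≈ -4340 J

Isothermal process: W = nRT ln(V₂/V₁) = nRT ln(P₁/P₂).
W = (0.702)(8.314)(462) × ln(87.5/437)
  = 2696 × ln(0.2002) = 2696 × -1.608
W_by_gas = -4337 J.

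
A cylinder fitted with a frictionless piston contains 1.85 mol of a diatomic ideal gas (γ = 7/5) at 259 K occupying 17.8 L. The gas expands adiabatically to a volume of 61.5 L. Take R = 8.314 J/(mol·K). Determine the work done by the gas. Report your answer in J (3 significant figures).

W ≈ 3890 J

Adiabatic: TV^(γ−1) = const with γ = 7/5.
T₂ = T₁ (V₁/V₂)^(γ−1) = 259 × (17.8/61.5)^0.4 = 259 × 0.609 = 157.7 K.
W_by = nCᵥ(T₁ − T₂) = (1.85)(20.79)(259 − 157.7) = 3894 J.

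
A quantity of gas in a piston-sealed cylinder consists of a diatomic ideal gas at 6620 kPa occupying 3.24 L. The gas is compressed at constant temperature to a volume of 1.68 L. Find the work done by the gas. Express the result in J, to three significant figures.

W ≈ -14100 J

Isothermal: W = nRT ln(V₂/V₁) = P₁V₁ ln(V₂/V₁).
P₁V₁ = (6620 kPa)(3.24 L) = 21449 J.
W = 21449 × ln(1.68/3.24) = 21449 × -0.6568
W_by_gas = -14087 J.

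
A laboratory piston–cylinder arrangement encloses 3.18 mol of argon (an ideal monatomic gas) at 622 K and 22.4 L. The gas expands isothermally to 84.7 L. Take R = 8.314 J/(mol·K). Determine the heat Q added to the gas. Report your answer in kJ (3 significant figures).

Isothermal ⇒ ΔU = 0, so Q = W = nRT ln(V₂/V₁).
Q = (3.18)(8.314)(622) ln(84.7/22.4) = 16445 × 1.33 = 21872 J.

Q ≈ 21.9 kJ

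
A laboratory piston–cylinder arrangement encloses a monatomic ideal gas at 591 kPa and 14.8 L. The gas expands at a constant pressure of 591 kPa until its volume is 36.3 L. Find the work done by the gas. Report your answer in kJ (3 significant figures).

W ≈ 12.7 kJ

Isobaric: W = P ΔV.
W = (591 kPa)(36.3 − 14.8 L) = (591)(21.5) = 12706 J.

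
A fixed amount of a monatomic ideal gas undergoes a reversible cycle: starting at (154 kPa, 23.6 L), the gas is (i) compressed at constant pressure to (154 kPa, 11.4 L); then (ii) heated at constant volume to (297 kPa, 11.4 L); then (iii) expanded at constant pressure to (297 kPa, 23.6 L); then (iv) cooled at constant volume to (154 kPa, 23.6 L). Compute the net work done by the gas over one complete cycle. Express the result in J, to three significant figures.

Constant-volume legs do no work.
W(i) = (154)(11.4 − 23.6) = -1879 J; W(iii) = (297)(23.6 − 11.4) = 3623 J.
W_net = -1879 + 3623 = 1745 J (the clockwise enclosed area).

W_net ≈ 1740 J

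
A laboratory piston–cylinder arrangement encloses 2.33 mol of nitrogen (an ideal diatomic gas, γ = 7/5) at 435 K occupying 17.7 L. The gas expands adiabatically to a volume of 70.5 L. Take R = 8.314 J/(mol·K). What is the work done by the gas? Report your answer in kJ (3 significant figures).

W ≈ 8.95 kJ

Adiabatic: TV^(γ−1) = const with γ = 7/5.
T₂ = T₁ (V₁/V₂)^(γ−1) = 435 × (17.7/70.5)^0.4 = 435 × 0.5753 = 250.3 K.
W_by = nCᵥ(T₁ − T₂) = (2.33)(20.79)(435 − 250.3) = 8946 J.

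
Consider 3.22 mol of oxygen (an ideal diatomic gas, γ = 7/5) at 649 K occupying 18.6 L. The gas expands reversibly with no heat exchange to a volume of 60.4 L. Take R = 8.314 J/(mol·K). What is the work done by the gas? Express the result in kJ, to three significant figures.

W ≈ 16.3 kJ

Adiabatic: TV^(γ−1) = const with γ = 7/5.
T₂ = T₁ (V₁/V₂)^(γ−1) = 649 × (18.6/60.4)^0.4 = 649 × 0.6243 = 405.2 K.
W_by = nCᵥ(T₁ − T₂) = (3.22)(20.79)(649 − 405.2) = 16319 J.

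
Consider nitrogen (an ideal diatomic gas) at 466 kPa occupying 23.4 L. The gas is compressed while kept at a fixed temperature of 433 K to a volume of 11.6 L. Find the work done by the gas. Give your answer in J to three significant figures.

W ≈ -7650 J

Isothermal: W = nRT ln(V₂/V₁) = P₁V₁ ln(V₂/V₁).
P₁V₁ = (466 kPa)(23.4 L) = 10904 J.
W = 10904 × ln(11.6/23.4) = 10904 × -0.7017
W_by_gas = -7652 J.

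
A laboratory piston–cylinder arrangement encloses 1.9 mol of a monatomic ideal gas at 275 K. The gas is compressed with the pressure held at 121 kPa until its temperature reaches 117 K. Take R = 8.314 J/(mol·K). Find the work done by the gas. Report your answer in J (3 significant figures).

Isobaric: W = P ΔV = nR ΔT.
W = (1.9)(8.314)(117 − 275) = -2496 J.

W ≈ -2500 J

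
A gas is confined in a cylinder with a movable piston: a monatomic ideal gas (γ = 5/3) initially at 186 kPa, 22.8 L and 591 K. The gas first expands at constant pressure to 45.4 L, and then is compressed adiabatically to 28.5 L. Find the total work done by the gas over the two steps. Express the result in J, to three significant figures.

Step 1 (isobaric): W = PΔV = (186 kPa)(45.4 − 22.8 L) = 4204 J.
After step 1: P = 186 kPa, V = 45.4 L, T = 1177 K.
Step 2 (adiabatic): W = (P₁V₁ − P₂V₂)/(γ−1) = (8444 − 11518)/0.667 = -4610 J.
W_total = 4204 − 4610 = -406.8 J.

W_total ≈ -407 J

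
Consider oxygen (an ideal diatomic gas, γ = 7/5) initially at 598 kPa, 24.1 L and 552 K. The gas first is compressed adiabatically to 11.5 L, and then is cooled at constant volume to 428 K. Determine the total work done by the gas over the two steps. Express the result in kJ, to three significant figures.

W_total ≈ -12.4 kJ

Step 1 (adiabatic): W = (P₁V₁ − P₂V₂)/(γ−1) = (14412 − 19375)/0.4 = -12408 J.
Step 2 (isochoric): W = 0 (constant volume).
W_total = -12408 + 0 = -12408 J.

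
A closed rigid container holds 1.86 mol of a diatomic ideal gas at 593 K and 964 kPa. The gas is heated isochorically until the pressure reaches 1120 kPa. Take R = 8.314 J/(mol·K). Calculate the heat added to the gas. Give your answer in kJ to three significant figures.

Q ≈ 3.71 kJ

Constant volume ⇒ W = 0, so Q = ΔU = nCᵥΔT with Cᵥ = 5R/2 = 20.79 J/(mol·K).
At constant V, T₂/T₁ = P₂/P₁ ⇒ ΔT = T₁(P₂/P₁ − 1) = 593·(1120/964 − 1) = 95.96 K.
ΔU = (1.86)(20.79)(95.96) = 3710 J.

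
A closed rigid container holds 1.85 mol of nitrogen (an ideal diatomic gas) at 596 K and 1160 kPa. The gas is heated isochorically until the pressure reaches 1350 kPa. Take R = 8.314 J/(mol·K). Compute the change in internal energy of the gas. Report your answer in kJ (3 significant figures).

ΔU ≈ 3.75 kJ

Constant volume ⇒ W = 0, so Q = ΔU = nCᵥΔT with Cᵥ = 5R/2 = 20.79 J/(mol·K).
At constant V, T₂/T₁ = P₂/P₁ ⇒ ΔT = T₁(P₂/P₁ − 1) = 596·(1350/1160 − 1) = 97.62 K.
ΔU = (1.85)(20.79)(97.62) = 3754 J.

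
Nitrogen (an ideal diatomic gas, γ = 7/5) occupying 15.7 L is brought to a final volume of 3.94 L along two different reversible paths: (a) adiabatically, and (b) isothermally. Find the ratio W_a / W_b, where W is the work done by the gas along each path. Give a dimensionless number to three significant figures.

Path (a) adiabatic: W = P₁V₁(1 − (V₁/V₂)^(γ−1))/(γ−1) → W_a/(P₁V₁) = -1.846.
Path (b) isothermal: W = P₁V₁ ln(V₂/V₁) → W_b/(P₁V₁) = -1.382.
W_a / W_b = -1.846 / -1.382 = 1.335.

W_a / W_b ≈ 1.34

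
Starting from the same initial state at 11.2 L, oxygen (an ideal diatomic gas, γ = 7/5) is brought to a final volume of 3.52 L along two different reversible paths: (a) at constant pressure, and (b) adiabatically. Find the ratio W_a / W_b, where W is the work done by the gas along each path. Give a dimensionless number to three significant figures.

Path (a) isobaric: W = P₁(V₂ − V₁) → W_a/(P₁V₁) = -0.6857.
Path (b) adiabatic: W = P₁V₁(1 − (V₁/V₂)^(γ−1))/(γ−1) → W_b/(P₁V₁) = -1.472.
W_a / W_b = -0.6857 / -1.472 = 0.4658.

W_a / W_b ≈ 0.466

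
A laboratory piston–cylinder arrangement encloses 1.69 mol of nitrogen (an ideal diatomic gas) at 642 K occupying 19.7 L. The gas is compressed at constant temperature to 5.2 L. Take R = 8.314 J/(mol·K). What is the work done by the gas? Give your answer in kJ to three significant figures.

Isothermal: W = nRT ln(V₂/V₁).
W = (1.69)(8.314)(642) × ln(5.2/19.7)
  = 9021 × -1.332
W_by_gas = -12015 J.

W ≈ -12.0 kJ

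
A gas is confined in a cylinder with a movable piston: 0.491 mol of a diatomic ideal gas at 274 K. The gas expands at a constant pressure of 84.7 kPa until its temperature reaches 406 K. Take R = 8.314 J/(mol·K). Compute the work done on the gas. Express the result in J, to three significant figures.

W ≈ -539 J

Isobaric: W = P ΔV = nR ΔT.
W = (0.491)(8.314)(406 − 274) = 538.8 J.
Work on gas = −W_by = -538.8 J.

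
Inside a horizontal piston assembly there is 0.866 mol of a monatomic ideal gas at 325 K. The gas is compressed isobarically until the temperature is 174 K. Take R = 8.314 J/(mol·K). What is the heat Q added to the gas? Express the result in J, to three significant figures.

Isobaric: W = nRΔT = (0.866)(8.314)(-151) = -1087 J.
ΔU = nCᵥΔT with Cᵥ = 3R/2: ΔU = (0.866)(12.47)(-151) = -1631 J.
Q = ΔU + W = -1631 − 1087 = -2718 J.

Q ≈ -2720 J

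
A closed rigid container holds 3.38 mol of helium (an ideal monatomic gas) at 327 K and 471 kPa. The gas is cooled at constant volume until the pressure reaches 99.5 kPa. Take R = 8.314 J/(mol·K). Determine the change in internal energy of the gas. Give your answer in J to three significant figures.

ΔU ≈ -10900 J

Constant volume ⇒ W = 0, so Q = ΔU = nCᵥΔT with Cᵥ = 3R/2 = 12.47 J/(mol·K).
At constant V, T₂/T₁ = P₂/P₁ ⇒ ΔT = T₁(P₂/P₁ − 1) = 327·(99.5/471 − 1) = -257.9 K.
ΔU = (3.38)(12.47)(-257.9) = -10872 J.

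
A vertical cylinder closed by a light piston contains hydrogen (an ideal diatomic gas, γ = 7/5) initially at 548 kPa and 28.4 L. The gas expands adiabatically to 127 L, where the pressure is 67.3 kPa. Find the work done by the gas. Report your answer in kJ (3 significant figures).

Adiabatic: W = (P₁V₁ − P₂V₂)/(γ − 1) with γ = 7/5.
P₁V₁ = 15563 J, P₂V₂ = 8547 J.
W = (15563 − 8547) / 0.4 = 17540 J.

W ≈ 17.5 kJ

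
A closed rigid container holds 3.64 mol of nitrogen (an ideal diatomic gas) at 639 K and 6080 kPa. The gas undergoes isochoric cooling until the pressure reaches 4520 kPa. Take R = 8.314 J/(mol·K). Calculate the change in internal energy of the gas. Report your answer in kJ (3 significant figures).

ΔU ≈ -12.4 kJ

Constant volume ⇒ W = 0, so Q = ΔU = nCᵥΔT with Cᵥ = 5R/2 = 20.79 J/(mol·K).
At constant V, T₂/T₁ = P₂/P₁ ⇒ ΔT = T₁(P₂/P₁ − 1) = 639·(4520/6080 − 1) = -164 K.
ΔU = (3.64)(20.79)(-164) = -12404 J.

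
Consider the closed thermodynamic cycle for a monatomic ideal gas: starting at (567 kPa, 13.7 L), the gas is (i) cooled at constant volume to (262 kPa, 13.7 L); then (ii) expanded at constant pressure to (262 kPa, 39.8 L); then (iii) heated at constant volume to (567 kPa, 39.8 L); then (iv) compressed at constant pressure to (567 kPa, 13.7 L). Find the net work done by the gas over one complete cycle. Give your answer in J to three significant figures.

Constant-volume legs do no work.
W(ii) = (262)(39.8 − 13.7) = 6838 J; W(iv) = (567)(13.7 − 39.8) = -14799 J.
W_net = 6838 − 14799 = -7960 J (the counter-clockwise enclosed area).

W_net ≈ -7960 J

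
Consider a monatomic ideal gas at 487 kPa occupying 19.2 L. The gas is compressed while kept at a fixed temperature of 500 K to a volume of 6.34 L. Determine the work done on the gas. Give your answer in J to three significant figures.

Isothermal: W = nRT ln(V₂/V₁) = P₁V₁ ln(V₂/V₁).
P₁V₁ = (487 kPa)(19.2 L) = 9350 J.
W = 9350 × ln(6.34/19.2) = 9350 × -1.108
W_by_gas = -10361 J; work on gas = −W_by = 10361 J.

W ≈ 10400 J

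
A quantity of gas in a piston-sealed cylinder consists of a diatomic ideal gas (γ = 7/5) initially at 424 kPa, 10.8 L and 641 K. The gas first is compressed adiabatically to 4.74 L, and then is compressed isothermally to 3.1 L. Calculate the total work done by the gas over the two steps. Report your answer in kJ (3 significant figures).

W_total ≈ -7.17 kJ

Step 1 (adiabatic): W = (P₁V₁ − P₂V₂)/(γ−1) = (4579 − 6366)/0.4 = -4466 J.
After step 1: P = 1343 kPa, V = 4.74 L, T = 891.1 K.
Step 2 (isothermal): W = P₁V₁ ln(V₂/V₁) = (6366) ln(3.1/4.74) = -2703 J.
W_total = -4466 − 2703 = -7169 J.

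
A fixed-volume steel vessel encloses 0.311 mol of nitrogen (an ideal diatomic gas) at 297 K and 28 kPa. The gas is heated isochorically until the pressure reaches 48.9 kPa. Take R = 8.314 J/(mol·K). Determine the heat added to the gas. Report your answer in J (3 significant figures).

Q ≈ 1430 J

Constant volume ⇒ W = 0, so Q = ΔU = nCᵥΔT with Cᵥ = 5R/2 = 20.79 J/(mol·K).
At constant V, T₂/T₁ = P₂/P₁ ⇒ ΔT = T₁(P₂/P₁ − 1) = 297·(48.9/28 − 1) = 221.7 K.
ΔU = (0.311)(20.79)(221.7) = 1433 J.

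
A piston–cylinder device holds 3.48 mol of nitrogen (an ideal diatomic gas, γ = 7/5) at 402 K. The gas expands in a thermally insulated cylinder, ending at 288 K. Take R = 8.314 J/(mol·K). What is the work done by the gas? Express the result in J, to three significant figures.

Adiabatic ⇒ Q = 0, so W_by = −ΔU = nCᵥ(T₁ − T₂).
Cᵥ = 5R/2 = 20.79 J/(mol·K).
W = (3.48)(20.79)(402 − 288) = 8246 J.

W ≈ 8250 J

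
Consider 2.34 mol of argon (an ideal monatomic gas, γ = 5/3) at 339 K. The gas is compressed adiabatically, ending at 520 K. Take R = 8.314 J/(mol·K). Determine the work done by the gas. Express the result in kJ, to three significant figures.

W ≈ -5.28 kJ

Adiabatic ⇒ Q = 0, so W_by = −ΔU = nCᵥ(T₁ − T₂).
Cᵥ = 3R/2 = 12.47 J/(mol·K).
W = (2.34)(12.47)(339 − 520) = -5282 J.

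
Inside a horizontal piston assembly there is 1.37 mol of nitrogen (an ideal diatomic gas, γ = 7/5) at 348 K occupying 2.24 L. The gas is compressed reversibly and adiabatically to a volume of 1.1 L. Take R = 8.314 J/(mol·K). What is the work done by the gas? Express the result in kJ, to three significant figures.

W ≈ -3.26 kJ

Adiabatic: TV^(γ−1) = const with γ = 7/5.
T₂ = T₁ (V₁/V₂)^(γ−1) = 348 × (2.24/1.1)^0.4 = 348 × 1.329 = 462.5 K.
W_by = nCᵥ(T₁ − T₂) = (1.37)(20.79)(348 − 462.5) = -3261 J.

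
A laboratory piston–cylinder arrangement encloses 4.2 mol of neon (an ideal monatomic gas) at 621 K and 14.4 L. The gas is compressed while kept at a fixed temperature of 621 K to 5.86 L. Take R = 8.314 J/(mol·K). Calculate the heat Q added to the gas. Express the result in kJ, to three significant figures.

Isothermal ⇒ ΔU = 0, so Q = W = nRT ln(V₂/V₁).
Q = (4.2)(8.314)(621) ln(5.86/14.4) = 21685 × -0.8991 = -19496 J.

Q ≈ -19.5 kJ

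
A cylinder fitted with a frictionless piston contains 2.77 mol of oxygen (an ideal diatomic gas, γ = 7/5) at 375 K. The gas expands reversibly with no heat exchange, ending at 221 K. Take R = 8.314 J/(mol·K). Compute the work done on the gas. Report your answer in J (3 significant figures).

W ≈ -8870 J

Adiabatic ⇒ Q = 0, so W_by = −ΔU = nCᵥ(T₁ − T₂).
Cᵥ = 5R/2 = 20.79 J/(mol·K).
W = (2.77)(20.79)(375 − 221) = 8866 J.
Work on gas = −W_by = -8866 J.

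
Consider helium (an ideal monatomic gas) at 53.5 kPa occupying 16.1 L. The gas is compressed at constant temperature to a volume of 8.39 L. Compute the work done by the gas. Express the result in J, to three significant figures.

Isothermal: W = nRT ln(V₂/V₁) = P₁V₁ ln(V₂/V₁).
P₁V₁ = (53.5 kPa)(16.1 L) = 861.4 J.
W = 861.4 × ln(8.39/16.1) = 861.4 × -0.6518
W_by_gas = -561.4 J.

W ≈ -561 J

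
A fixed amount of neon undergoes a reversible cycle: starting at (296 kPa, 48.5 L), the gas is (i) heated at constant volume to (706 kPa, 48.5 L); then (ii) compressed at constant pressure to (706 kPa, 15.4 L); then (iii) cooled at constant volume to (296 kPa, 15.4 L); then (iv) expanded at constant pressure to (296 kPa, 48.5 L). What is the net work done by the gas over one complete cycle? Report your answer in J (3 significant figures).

Constant-volume legs do no work.
W(ii) = (706)(15.4 − 48.5) = -23369 J; W(iv) = (296)(48.5 − 15.4) = 9798 J.
W_net = -23369 + 9798 = -13571 J (the counter-clockwise enclosed area).

W_net ≈ -13600 J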